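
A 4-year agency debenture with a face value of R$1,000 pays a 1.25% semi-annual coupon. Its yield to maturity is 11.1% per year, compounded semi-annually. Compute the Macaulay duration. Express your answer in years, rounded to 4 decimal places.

3.8915 years

Periodic yield y = 0.0555. Discount each cash flow and weight by its period:
  t   CF        PV=CF/(1+0.0555)^t    t·PV
  1         6.25         5.9214         5.9214
  2         6.25         5.6100        11.2200
  3         6.25         5.3150        15.9451
  4         6.25         5.0356        20.1422
  5         6.25         4.7708        23.8539
  6         6.25         4.5199        27.1195
  7         6.25         4.2823        29.9758
  8     1,006.25       653.1907     5,225.5256
  Σ                    688.6456     5,359.7034
Price P = Σ PV = 688.6456.
Macaulay duration = Σ(t·PV) / P = 5,359.7034 / 688.6456 = 7.78296 half-year periods.
In years: 7.78296 / 2 = 3.89148 years.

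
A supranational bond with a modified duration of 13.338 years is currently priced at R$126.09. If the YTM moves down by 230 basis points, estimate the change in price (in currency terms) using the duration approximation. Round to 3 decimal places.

Duration approximation: ΔP/P ≈ -D_mod · Δy = -13.338 × (-0.023) = +0.306774.
ΔP ≈ 126.09 × (+0.306774) = +38.68113366.

+R$38.681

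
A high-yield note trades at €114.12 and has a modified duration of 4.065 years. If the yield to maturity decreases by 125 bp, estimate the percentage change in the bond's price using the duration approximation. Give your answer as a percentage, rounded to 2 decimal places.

+5.08%

Duration approximation: ΔP/P ≈ -D_mod · Δy = -4.065 × (-0.0125) = +0.0508125.
As a percentage: +5.08125%.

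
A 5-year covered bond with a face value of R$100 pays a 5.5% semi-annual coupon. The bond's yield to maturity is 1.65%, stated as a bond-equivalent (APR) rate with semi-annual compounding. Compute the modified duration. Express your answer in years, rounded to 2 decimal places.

4.46 years

Periodic yield y = 0.00825. First find Macaulay duration:
  t   CF        PV=CF/(1+0.00825)^t    t·PV
  1         2.75         2.7275         2.7275
  2         2.75         2.7052         5.4104
  3         2.75         2.6830         8.0491
  4         2.75         2.6611        10.6444
  5         2.75         2.6393        13.1966
  6         2.75         2.6177        15.7063
  7         2.75         2.5963        18.1741
  8         2.75         2.5751        20.6005
  9         2.75         2.5540        22.9859
  10      102.75        94.6454       946.4540
  Σ                    118.4046     1,063.9487
P = 118.4046; Macaulay duration = 1,063.9487 / 118.4046 = 8.98570 half-year periods = 4.49285 years.
Modified duration = D_Mac / (1 + y) = 4.49285 / 1.00825 = 4.45609 years.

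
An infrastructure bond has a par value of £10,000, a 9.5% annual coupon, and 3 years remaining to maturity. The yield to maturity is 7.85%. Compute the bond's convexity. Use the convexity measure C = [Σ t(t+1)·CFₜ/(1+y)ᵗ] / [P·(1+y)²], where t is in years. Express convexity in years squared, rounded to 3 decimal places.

9.186

With y = 0.0785:
  t   CF        PV=CF/(1+0.0785)^t    t·PV        t(t+1)·PV
  1       950.00       880.8530       880.8530       1,761.7061
  2       950.00       816.7390     1,633.4780       4,900.4341
  3    10,950.00     8,728.7825    26,186.3474     104,745.3897
  Σ                 10,426.3745    28,700.6785     111,407.5299
P = 10,426.3745.
Convexity = Σ t(t+1)·PV / [P·(1+y)²] = 111,407.5299 / (10,426.3745 × 1.163162) = 9.18631.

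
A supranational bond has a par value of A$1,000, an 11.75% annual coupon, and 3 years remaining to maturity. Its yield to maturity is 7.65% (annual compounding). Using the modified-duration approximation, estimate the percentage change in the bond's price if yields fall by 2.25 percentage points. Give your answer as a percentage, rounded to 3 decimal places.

Periodic yield y = 0.0765. Modified duration first:
  t   CF        PV=CF/(1+0.0765)^t    t·PV
  1       117.50       109.1500       109.1500
  2       117.50       101.3934       202.7869
  3     1,117.50       895.7884     2,687.3652
  Σ                  1,106.3318     2,999.3020
P = 1,106.3318; D_Mac = 2.71103 yrs; D_mod = 2.71103/(1+0.0765) = 2.51838 yrs.
ΔP/P ≈ -D_mod · Δy = -2.51838 × (-0.0225) = +0.056663 = +5.6663%.

+5.666%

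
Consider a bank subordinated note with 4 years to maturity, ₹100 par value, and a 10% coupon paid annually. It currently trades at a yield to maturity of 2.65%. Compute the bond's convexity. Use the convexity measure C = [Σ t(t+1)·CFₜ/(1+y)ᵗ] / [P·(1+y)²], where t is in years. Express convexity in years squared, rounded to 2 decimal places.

16.14

With y = 0.0265:
  t   CF        PV=CF/(1+0.0265)^t    t·PV        t(t+1)·PV
  1        10.00         9.7418         9.7418          19.4837
  2        10.00         9.4903        18.9807          56.9421
  3        10.00         9.2453        27.7360         110.9441
  4       110.00        99.0734       396.2934       1,981.4671
  Σ                    127.5509       452.7520       2,168.8370
P = 127.5509.
Convexity = Σ t(t+1)·PV / [P·(1+y)²] = 2,168.8370 / (127.5509 × 1.053702) = 16.13710.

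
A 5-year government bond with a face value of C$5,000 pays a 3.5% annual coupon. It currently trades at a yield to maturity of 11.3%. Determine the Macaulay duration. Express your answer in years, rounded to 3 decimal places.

4.602 years

Periodic yield y = 0.113. Discount each cash flow and weight by its year:
  t   CF        PV=CF/(1+0.113)^t    t·PV
  1       175.00       157.2327       157.2327
  2       175.00       141.2693       282.5386
  3       175.00       126.9266       380.7797
  4       175.00       114.0400       456.1602
  5     5,175.00     3,029.9435    15,149.7176
  Σ                  3,569.4121    16,426.4287
Price P = Σ PV = 3,569.4121.
Macaulay duration = Σ(t·PV) / P = 16,426.4287 / 3,569.4121 = 4.60200 years.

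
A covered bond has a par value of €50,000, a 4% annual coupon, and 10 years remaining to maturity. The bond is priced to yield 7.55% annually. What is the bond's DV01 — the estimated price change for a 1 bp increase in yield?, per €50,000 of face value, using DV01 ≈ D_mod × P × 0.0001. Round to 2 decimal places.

Periodic yield y = 0.0755.
  t   CF        PV=CF/(1+0.0755)^t    t·PV
  1     2,000.00     1,859.6002     1,859.6002
  2     2,000.00     1,729.0564     3,458.1129
  3     2,000.00     1,607.6768     4,823.0305
  4     2,000.00     1,494.8181     5,979.2722
  5     2,000.00     1,389.8820     6,949.4099
  6     2,000.00     1,292.3124     7,753.8743
  7     2,000.00     1,201.5922     8,411.1452
  8     2,000.00     1,117.2405     8,937.9242
  9     2,000.00     1,038.8103     9,349.2930
  10   52,000.00    25,113.0347   251,130.3468
  Σ                 37,844.0236   308,652.0092
P = 37,844.0236; D_Mac = 8.15590 yrs; D_mod = 7.58336 yrs.
DV01 ≈ 7.58336 × 37,844.0236 × 0.0001 = 28.698467.

€28.70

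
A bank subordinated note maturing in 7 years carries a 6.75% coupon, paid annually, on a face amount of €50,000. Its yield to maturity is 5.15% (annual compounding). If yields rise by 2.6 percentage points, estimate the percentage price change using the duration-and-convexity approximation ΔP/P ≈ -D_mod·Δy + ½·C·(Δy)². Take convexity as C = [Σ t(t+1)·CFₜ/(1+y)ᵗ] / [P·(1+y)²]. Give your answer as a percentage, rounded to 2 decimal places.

-13.15%

With y = 0.0515:
  t   CF        PV=CF/(1+0.0515)^t    t·PV        t(t+1)·PV
  1     3,375.00     3,209.7004     3,209.7004       6,419.4009
  2     3,375.00     3,052.4968     6,104.9937      18,314.9810
  3     3,375.00     2,902.9927     8,708.9781      34,835.9126
  4     3,375.00     2,760.8110    11,043.2438      55,216.2190
  5     3,375.00     2,625.5929    13,127.9646      78,767.7875
  6     3,375.00     2,496.9975    14,981.9853     104,873.8968
  7    53,375.00    37,555.4482   262,888.1371   2,103,105.0968
  Σ                 54,604.0396   320,065.0030   2,401,533.2946
P = 54,604.0396; D_Mac = 5.86156 yrs; D_mod = 5.57448 yrs; C = 39.77821.
Duration effect: -5.57448 × (+0.026) = -0.144936
Convexity effect: 0.5 × 39.77821 × (0.026)² = +0.0134450
ΔP/P ≈ -0.144936 + 0.0134450 = -0.131491 = -13.1491%.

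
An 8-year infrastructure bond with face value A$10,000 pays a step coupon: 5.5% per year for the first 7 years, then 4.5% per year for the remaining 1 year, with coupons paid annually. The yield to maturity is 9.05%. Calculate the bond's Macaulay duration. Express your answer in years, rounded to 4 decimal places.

Periodic yield y = 0.0905. Discount each cash flow and weight by its year:
  t   CF        PV=CF/(1+0.0905)^t    t·PV
  1       550.00       504.3558       504.3558
  2       550.00       462.4996       924.9992
  3       550.00       424.1170     1,272.3510
  4       550.00       388.9198     1,555.6790
  5       550.00       356.6435     1,783.2176
  6       550.00       327.0459     1,962.2752
  7       550.00       299.9045     2,099.3316
  8    10,450.00     5,225.2964    41,802.3713
  Σ                  7,988.7825    51,904.5807
Price P = Σ PV = 7,988.7825.
Macaulay duration = Σ(t·PV) / P = 51,904.5807 / 7,988.7825 = 6.49718 years.

6.4972 years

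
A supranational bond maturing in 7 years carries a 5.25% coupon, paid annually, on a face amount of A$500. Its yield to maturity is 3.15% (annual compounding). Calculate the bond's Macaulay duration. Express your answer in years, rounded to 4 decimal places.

6.1009 years

Periodic yield y = 0.0315. Discount each cash flow and weight by its year:
  t   CF        PV=CF/(1+0.0315)^t    t·PV
  1        26.25        25.4484        25.4484
  2        26.25        24.6712        49.3425
  3        26.25        23.9178        71.7535
  4        26.25        23.1874        92.7497
  5        26.25        22.4793       112.3966
  6        26.25        21.7928       130.7571
  7       526.25       423.5527     2,964.8691
  Σ                    565.0497     3,447.3167
Price P = Σ PV = 565.0497.
Macaulay duration = Σ(t·PV) / P = 3,447.3167 / 565.0497 = 6.10091 years.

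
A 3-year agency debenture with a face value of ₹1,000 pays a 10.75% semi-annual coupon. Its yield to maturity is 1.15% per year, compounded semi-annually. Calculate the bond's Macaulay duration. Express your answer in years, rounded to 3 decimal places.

2.690 years

Periodic yield y = 0.00575. Discount each cash flow and weight by its period:
  t   CF        PV=CF/(1+0.00575)^t    t·PV
  1        53.75        53.4427        53.4427
  2        53.75        53.1372       106.2743
  3        53.75        52.8334       158.5001
  4        53.75        52.5313       210.1253
  5        53.75        52.2310       261.1550
  6     1,053.75     1,018.1162     6,108.6971
  Σ                  1,282.2917     6,898.1945
Price P = Σ PV = 1,282.2917.
Macaulay duration = Σ(t·PV) / P = 6,898.1945 / 1,282.2917 = 5.37958 half-year periods.
In years: 5.37958 / 2 = 2.68979 years.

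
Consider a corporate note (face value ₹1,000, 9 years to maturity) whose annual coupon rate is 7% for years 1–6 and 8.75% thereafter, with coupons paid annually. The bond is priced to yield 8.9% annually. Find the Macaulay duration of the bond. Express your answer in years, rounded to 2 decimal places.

Periodic yield y = 0.089. Discount each cash flow and weight by its year:
  t   CF        PV=CF/(1+0.089)^t    t·PV
  1        70.00        64.2792        64.2792
  2        70.00        59.0259       118.0517
  3        70.00        54.2019       162.6057
  4        70.00        49.7722       199.0887
  5        70.00        45.7045       228.5223
  6        70.00        41.9692       251.8152
  7        87.50        48.1740       337.2181
  8        87.50        44.2369       353.8955
  9     1,087.50       504.8686     4,543.8173
  Σ                    912.2323     6,259.2936
Price P = Σ PV = 912.2323.
Macaulay duration = Σ(t·PV) / P = 6,259.2936 / 912.2323 = 6.86151 years.

6.86 years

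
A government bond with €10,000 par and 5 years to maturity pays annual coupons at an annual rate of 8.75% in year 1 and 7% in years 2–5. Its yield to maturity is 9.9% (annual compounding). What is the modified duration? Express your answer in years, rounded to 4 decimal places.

3.9008 years

Periodic yield y = 0.099. First find Macaulay duration:
  t   CF        PV=CF/(1+0.099)^t    t·PV
  1       875.00       796.1783       796.1783
  2       700.00       579.5657     1,159.1313
  3       700.00       527.3573     1,582.0719
  4       700.00       479.8520     1,919.4078
  5    10,700.00     6,674.1400    33,370.7002
  Σ                  9,057.0933    38,827.4897
P = 9,057.0933; Macaulay duration = 38,827.4897 / 9,057.0933 = 4.28697 years.
Modified duration = D_Mac / (1 + y) = 4.28697 / 1.099 = 3.90079 years.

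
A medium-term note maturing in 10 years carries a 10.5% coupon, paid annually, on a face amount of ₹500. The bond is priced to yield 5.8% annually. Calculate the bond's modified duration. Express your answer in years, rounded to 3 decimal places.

Periodic yield y = 0.058. First find Macaulay duration:
  t   CF        PV=CF/(1+0.058)^t    t·PV
  1        52.50        49.6219        49.6219
  2        52.50        46.9016        93.8033
  3        52.50        44.3305       132.9914
  4        52.50        41.9003       167.6010
  5        52.50        39.6033       198.0163
  6        52.50        37.4322       224.5932
  7        52.50        35.3801       247.6610
  8        52.50        33.4406       267.5247
  9        52.50        31.6074       284.4663
  10      552.50       314.3950     3,143.9498
  Σ                    674.6128     4,810.2290
P = 674.6128; Macaulay duration = 4,810.2290 / 674.6128 = 7.13036 years.
Modified duration = D_Mac / (1 + y) = 7.13036 / 1.058 = 6.73947 years.

6.739 years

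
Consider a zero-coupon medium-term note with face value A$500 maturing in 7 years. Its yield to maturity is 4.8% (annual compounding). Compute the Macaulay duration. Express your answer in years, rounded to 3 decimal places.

A zero-coupon bond has a single cash flow at maturity, so its Macaulay duration equals its maturity: 7 years.

7.000 years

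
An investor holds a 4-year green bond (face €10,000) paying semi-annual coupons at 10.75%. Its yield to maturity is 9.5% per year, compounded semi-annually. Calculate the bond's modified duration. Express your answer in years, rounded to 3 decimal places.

Periodic yield y = 0.0475. First find Macaulay duration:
  t   CF        PV=CF/(1+0.0475)^t    t·PV
  1       537.50       513.1265       513.1265
  2       537.50       489.8582       979.7165
  3       537.50       467.6451     1,402.9353
  4       537.50       446.4392     1,785.7569
  5       537.50       426.1950     2,130.9748
  6       537.50       406.8687     2,441.2122
  7       537.50       388.4188     2,718.9316
  8    10,537.50     7,269.5133    58,156.1063
  Σ                 10,408.0648    70,128.7600
P = 10,408.0648; Macaulay duration = 70,128.7600 / 10,408.0648 = 6.73793 half-year periods = 3.36896 years.
Modified duration = D_Mac / (1 + y) = 3.36896 / 1.0475 = 3.21619 years.

3.216 years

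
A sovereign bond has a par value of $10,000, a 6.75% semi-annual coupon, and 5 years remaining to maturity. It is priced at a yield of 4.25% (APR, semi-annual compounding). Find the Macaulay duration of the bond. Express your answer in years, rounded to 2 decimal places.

4.37 years

Periodic yield y = 0.02125. Discount each cash flow and weight by its period:
  t   CF        PV=CF/(1+0.02125)^t    t·PV
  1       337.50       330.4774       330.4774
  2       337.50       323.6008       647.2017
  3       337.50       316.8674       950.6022
  4       337.50       310.2741     1,241.0963
  5       337.50       303.8180     1,519.0898
  6       337.50       297.4962     1,784.9769
  7       337.50       291.3059     2,039.1413
  8       337.50       285.2445     2,281.9557
  9       337.50       279.3091     2,513.7823
  10   10,337.50     8,377.1217    83,771.2175
  Σ                 11,115.5150    97,079.5411
Price P = Σ PV = 11,115.5150.
Macaulay duration = Σ(t·PV) / P = 97,079.5411 / 11,115.5150 = 8.73370 half-year periods.
In years: 8.73370 / 2 = 4.36685 years.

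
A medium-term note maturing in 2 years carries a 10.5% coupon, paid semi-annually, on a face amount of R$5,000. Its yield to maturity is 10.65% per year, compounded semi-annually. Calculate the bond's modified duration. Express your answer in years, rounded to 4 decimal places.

Periodic yield y = 0.05325. First find Macaulay duration:
  t   CF        PV=CF/(1+0.05325)^t    t·PV
  1       262.50       249.2286       249.2286
  2       262.50       236.6281       473.2563
  3       262.50       224.6647       673.9942
  4     5,262.50     4,276.2810    17,105.1241
  Σ                  4,986.8025    18,501.6031
P = 4,986.8025; Macaulay duration = 18,501.6031 / 4,986.8025 = 3.71011 half-year periods = 1.85506 years.
Modified duration = D_Mac / (1 + y) = 1.85506 / 1.05325 = 1.76127 years.

1.7613 years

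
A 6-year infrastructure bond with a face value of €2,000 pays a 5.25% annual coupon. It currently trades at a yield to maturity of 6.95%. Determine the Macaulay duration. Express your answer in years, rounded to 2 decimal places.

Periodic yield y = 0.0695. Discount each cash flow and weight by its year:
  t   CF        PV=CF/(1+0.0695)^t    t·PV
  1       105.00        98.1767        98.1767
  2       105.00        91.7968       183.5937
  3       105.00        85.8315       257.4946
  4       105.00        80.2539       321.0156
  5       105.00        75.0387       375.1935
  6     2,105.00     1,406.5895     8,439.5369
  Σ                  1,837.6872     9,675.0111
Price P = Σ PV = 1,837.6872.
Macaulay duration = Σ(t·PV) / P = 9,675.0111 / 1,837.6872 = 5.26478 years.

5.26 years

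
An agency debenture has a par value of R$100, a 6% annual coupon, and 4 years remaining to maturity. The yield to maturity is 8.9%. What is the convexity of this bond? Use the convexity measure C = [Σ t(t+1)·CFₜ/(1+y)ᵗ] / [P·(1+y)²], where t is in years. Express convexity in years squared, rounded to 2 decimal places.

14.94

With y = 0.089:
  t   CF        PV=CF/(1+0.089)^t    t·PV        t(t+1)·PV
  1         6.00         5.5096         5.5096          11.0193
  2         6.00         5.0594        10.1187          30.3562
  3         6.00         4.6459        13.9376          55.7505
  4       106.00        75.3693       301.4771       1,507.3855
  Σ                     90.5842       331.0431       1,604.5115
P = 90.5842.
Convexity = Σ t(t+1)·PV / [P·(1+y)²] = 1,604.5115 / (90.5842 × 1.185921) = 14.93602.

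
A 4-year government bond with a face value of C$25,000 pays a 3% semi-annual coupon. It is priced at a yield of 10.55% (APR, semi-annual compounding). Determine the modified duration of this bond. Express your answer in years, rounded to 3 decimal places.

3.573 years

Periodic yield y = 0.05275. First find Macaulay duration:
  t   CF        PV=CF/(1+0.05275)^t    t·PV
  1       375.00       356.2099       356.2099
  2       375.00       338.3614       676.7227
  3       375.00       321.4071       964.2214
  4       375.00       305.3024     1,221.2097
  5       375.00       290.0047     1,450.0234
  6       375.00       275.4735     1,652.8408
  7       375.00       261.6704     1,831.6925
  8    25,375.00    16,819.1502   134,553.2020
  Σ                 18,967.5796   142,706.1224
P = 18,967.5796; Macaulay duration = 142,706.1224 / 18,967.5796 = 7.52369 half-year periods = 3.76184 years.
Modified duration = D_Mac / (1 + y) = 3.76184 / 1.05275 = 3.57335 years.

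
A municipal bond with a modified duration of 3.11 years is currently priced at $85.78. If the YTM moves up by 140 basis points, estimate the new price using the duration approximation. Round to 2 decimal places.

$82.05

Duration approximation: ΔP/P ≈ -D_mod · Δy = -3.11 × (+0.014) = -0.043540.
New price ≈ 85.78 × (1 - 0.043540) = 82.0451388.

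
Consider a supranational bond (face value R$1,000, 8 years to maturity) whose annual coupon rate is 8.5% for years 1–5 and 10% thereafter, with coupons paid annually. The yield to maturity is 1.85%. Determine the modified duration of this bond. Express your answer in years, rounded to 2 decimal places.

6.38 years

Periodic yield y = 0.0185. First find Macaulay duration:
  t   CF        PV=CF/(1+0.0185)^t    t·PV
  1        85.00        83.4561        83.4561
  2        85.00        81.9402       163.8803
  3        85.00        80.4518       241.3554
  4        85.00        78.9905       315.9619
  5        85.00        77.5557       387.7785
  6       100.00        89.5847       537.5081
  7       100.00        87.9575       615.7023
  8     1,100.00       949.9580     7,599.6642
  Σ                  1,529.8944     9,945.3071
P = 1,529.8944; Macaulay duration = 9,945.3071 / 1,529.8944 = 6.50065 years.
Modified duration = D_Mac / (1 + y) = 6.50065 / 1.0185 = 6.38257 years.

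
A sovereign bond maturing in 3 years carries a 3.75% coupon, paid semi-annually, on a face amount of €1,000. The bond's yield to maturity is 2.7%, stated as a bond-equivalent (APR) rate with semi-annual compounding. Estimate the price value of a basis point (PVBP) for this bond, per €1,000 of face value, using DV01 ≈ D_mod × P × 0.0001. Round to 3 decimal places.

€0.291

Periodic yield y = 0.0135.
  t   CF        PV=CF/(1+0.0135)^t    t·PV
  1        18.75        18.5002        18.5002
  2        18.75        18.2538        36.5076
  3        18.75        18.0107        54.0320
  4        18.75        17.7708        71.0831
  5        18.75        17.5341        87.6703
  6     1,018.75       939.9940     5,639.9643
  Σ                  1,030.0636     5,907.7576
P = 1,030.0636; D_Mac = 5.73533 half-year periods = 2.86767 yrs; D_mod = 2.82947 yrs.
DV01 ≈ 2.82947 × 1,030.0636 × 0.0001 = 0.291453.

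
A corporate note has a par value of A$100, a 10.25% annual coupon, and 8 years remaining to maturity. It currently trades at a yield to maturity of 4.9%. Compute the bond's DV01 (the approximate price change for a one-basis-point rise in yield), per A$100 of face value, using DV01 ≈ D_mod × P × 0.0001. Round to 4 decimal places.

Periodic yield y = 0.049.
  t   CF        PV=CF/(1+0.049)^t    t·PV
  1        10.25         9.7712         9.7712
  2        10.25         9.3148        18.6296
  3        10.25         8.8797        26.6390
  4        10.25         8.4649        33.8596
  5        10.25         8.0695        40.3475
  6        10.25         7.6926        46.1554
  7        10.25         7.3332        51.3326
  8       110.25        75.1925       601.5402
  Σ                    134.7184       828.2751
P = 134.7184; D_Mac = 6.14820 yrs; D_mod = 5.86101 yrs.
DV01 ≈ 5.86101 × 134.7184 × 0.0001 = 0.078959.

A$0.0790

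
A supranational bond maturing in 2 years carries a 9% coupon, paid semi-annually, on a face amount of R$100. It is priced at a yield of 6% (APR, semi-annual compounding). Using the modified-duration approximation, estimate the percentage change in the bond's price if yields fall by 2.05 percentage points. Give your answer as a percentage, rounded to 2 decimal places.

Periodic yield y = 0.03. Modified duration first:
  t   CF        PV=CF/(1+0.03)^t    t·PV
  1         4.50         4.3689         4.3689
  2         4.50         4.2417         8.4834
  3         4.50         4.1181        12.3544
  4       104.50        92.8469       371.3876
  Σ                    105.5756       396.5943
P = 105.5756; D_Mac = 3.75649 half-year periods = 1.87825 yrs; D_mod = 1.87825/(1+0.03) = 1.82354 yrs.
ΔP/P ≈ -D_mod · Δy = -1.82354 × (-0.0205) = +0.037383 = +3.7383%.

+3.74%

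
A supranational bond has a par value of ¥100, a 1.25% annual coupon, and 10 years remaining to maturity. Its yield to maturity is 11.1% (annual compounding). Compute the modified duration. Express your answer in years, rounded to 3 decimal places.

8.165 years

Periodic yield y = 0.111. First find Macaulay duration:
  t   CF        PV=CF/(1+0.111)^t    t·PV
  1         1.25         1.1251         1.1251
  2         1.25         1.0127         2.0254
  3         1.25         0.9115         2.7346
  4         1.25         0.8205         3.2818
  5         1.25         0.7385         3.6924
  6         1.25         0.6647         3.9882
  7         1.25         0.5983         4.1880
  8         1.25         0.5385         4.3081
  9         1.25         0.4847         4.3624
  10      101.25        35.3390       353.3902
  Σ                     42.2335       383.0962
P = 42.2335; Macaulay duration = 383.0962 / 42.2335 = 9.07091 years.
Modified duration = D_Mac / (1 + y) = 9.07091 / 1.111 = 8.16463 years.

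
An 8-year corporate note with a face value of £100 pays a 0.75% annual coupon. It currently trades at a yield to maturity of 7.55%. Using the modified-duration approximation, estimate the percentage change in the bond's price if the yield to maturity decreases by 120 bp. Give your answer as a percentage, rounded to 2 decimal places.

Periodic yield y = 0.0755. Modified duration first:
  t   CF        PV=CF/(1+0.0755)^t    t·PV
  1         0.75         0.6974         0.6974
  2         0.75         0.6484         1.2968
  3         0.75         0.6029         1.8086
  4         0.75         0.5606         2.2422
  5         0.75         0.5212         2.6060
  6         0.75         0.4846         2.9077
  7         0.75         0.4506         3.1542
  8       100.75        56.2810       450.2479
  Σ                     60.2466       464.9608
P = 60.2466; D_Mac = 7.71763 yrs; D_mod = 7.71763/(1+0.0755) = 7.17585 yrs.
ΔP/P ≈ -D_mod · Δy = -7.17585 × (-0.012) = +0.086110 = +8.6110%.

+8.61%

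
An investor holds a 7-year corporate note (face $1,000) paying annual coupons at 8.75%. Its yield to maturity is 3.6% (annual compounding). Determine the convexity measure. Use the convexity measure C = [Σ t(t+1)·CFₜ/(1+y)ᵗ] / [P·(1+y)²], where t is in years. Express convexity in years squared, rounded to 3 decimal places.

With y = 0.036:
  t   CF        PV=CF/(1+0.036)^t    t·PV        t(t+1)·PV
  1        87.50        84.4595        84.4595         168.9189
  2        87.50        81.5246       163.0491         489.1474
  3        87.50        78.6917       236.0750         944.3001
  4        87.50        75.9572       303.8289       1,519.1443
  5        87.50        73.3178       366.5889       2,199.5332
  6        87.50        70.7701       424.6203       2,972.3422
  7     1,087.50       849.0064     5,943.0450      47,544.3599
  Σ                  1,313.7272     7,521.6667      55,837.7461
P = 1,313.7272.
Convexity = Σ t(t+1)·PV / [P·(1+y)²] = 55,837.7461 / (1,313.7272 × 1.073296) = 39.60073.

39.601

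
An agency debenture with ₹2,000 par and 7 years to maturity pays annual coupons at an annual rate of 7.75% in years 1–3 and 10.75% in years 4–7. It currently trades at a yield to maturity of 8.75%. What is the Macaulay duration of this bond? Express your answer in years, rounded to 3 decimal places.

5.602 years

Periodic yield y = 0.0875. Discount each cash flow and weight by its year:
  t   CF        PV=CF/(1+0.0875)^t    t·PV
  1       155.00       142.5287       142.5287
  2       155.00       131.0609       262.1218
  3       155.00       120.5158       361.5473
  4       215.00       153.7168       614.8673
  5       215.00       141.3488       706.7440
  6       215.00       129.9759       779.8555
  7     2,215.00     1,231.3142     8,619.1991
  Σ                  2,050.4611    11,486.8637
Price P = Σ PV = 2,050.4611.
Macaulay duration = Σ(t·PV) / P = 11,486.8637 / 2,050.4611 = 5.60209 years.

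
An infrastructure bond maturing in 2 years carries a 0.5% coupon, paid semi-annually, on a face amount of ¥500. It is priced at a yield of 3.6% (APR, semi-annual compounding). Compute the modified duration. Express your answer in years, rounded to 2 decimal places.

Periodic yield y = 0.018. First find Macaulay duration:
  t   CF        PV=CF/(1+0.018)^t    t·PV
  1         1.25         1.2279         1.2279
  2         1.25         1.2062         2.4124
  3         1.25         1.1849         3.5546
  4       501.25       466.7274     1,866.9095
  Σ                    470.3463     1,874.1043
P = 470.3463; Macaulay duration = 1,874.1043 / 470.3463 = 3.98452 half-year periods = 1.99226 years.
Modified duration = D_Mac / (1 + y) = 1.99226 / 1.018 = 1.95703 years.

1.96 years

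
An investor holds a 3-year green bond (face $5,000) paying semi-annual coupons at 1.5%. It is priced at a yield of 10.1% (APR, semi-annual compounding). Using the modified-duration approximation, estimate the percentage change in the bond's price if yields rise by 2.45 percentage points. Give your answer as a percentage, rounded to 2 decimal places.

-6.85%

Periodic yield y = 0.0505. Modified duration first:
  t   CF        PV=CF/(1+0.0505)^t    t·PV
  1        37.50        35.6973        35.6973
  2        37.50        33.9812        67.9625
  3        37.50        32.3477        97.0430
  4        37.50        30.7926       123.1706
  5        37.50        29.3124       146.5619
  6     5,037.50     3,748.3378    22,490.0266
  Σ                  3,910.4690    22,960.4618
P = 3,910.4690; D_Mac = 5.87154 half-year periods = 2.93577 yrs; D_mod = 2.93577/(1+0.0505) = 2.79464 yrs.
ΔP/P ≈ -D_mod · Δy = -2.79464 × (+0.0245) = -0.068469 = -6.8469%.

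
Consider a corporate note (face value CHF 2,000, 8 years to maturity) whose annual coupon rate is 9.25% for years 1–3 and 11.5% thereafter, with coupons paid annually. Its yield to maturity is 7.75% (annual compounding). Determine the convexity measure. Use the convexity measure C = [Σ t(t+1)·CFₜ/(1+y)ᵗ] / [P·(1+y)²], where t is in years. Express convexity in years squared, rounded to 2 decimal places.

With y = 0.0775:
  t   CF        PV=CF/(1+0.0775)^t    t·PV        t(t+1)·PV
  1       185.00       171.6937       171.6937         343.3875
  2       185.00       159.3445       318.6891         956.0672
  3       185.00       147.8836       443.6507       1,774.6027
  4       230.00       170.6313       682.5252       3,412.6262
  5       230.00       158.3585       791.7926       4,750.7557
  6       230.00       146.9685       881.8108       6,172.6756
  7       230.00       136.3976       954.7835       7,638.2683
  8     2,230.00     1,227.3449     9,818.7594      88,368.8348
  Σ                  2,318.6227    14,063.7051     113,417.2180
P = 2,318.6227.
Convexity = Σ t(t+1)·PV / [P·(1+y)²] = 113,417.2180 / (2,318.6227 × 1.161006) = 42.13222.

42.13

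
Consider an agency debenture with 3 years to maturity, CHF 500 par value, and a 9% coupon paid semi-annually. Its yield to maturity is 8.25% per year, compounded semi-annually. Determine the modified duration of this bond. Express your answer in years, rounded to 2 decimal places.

Periodic yield y = 0.04125. First find Macaulay duration:
  t   CF        PV=CF/(1+0.04125)^t    t·PV
  1        22.50        21.6086        21.6086
  2        22.50        20.7526        41.5052
  3        22.50        19.9305        59.7914
  4        22.50        19.1409        76.5636
  5        22.50        18.3826        91.9131
  6       522.50       409.9739     2,459.8434
  Σ                    509.7891     2,751.2254
P = 509.7891; Macaulay duration = 2,751.2254 / 509.7891 = 5.39679 half-year periods = 2.69840 years.
Modified duration = D_Mac / (1 + y) = 2.69840 / 1.04125 = 2.59150 years.

2.59 years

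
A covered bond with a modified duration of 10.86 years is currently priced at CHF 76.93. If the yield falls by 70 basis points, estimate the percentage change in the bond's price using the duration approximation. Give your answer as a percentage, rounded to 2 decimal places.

Duration approximation: ΔP/P ≈ -D_mod · Δy = -10.86 × (-0.007) = +0.076020.
As a percentage: +7.6020%.

+7.60%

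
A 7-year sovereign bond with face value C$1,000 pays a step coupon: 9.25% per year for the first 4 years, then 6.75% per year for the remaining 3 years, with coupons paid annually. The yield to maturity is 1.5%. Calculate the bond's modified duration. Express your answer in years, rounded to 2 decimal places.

5.67 years

Periodic yield y = 0.015. First find Macaulay duration:
  t   CF        PV=CF/(1+0.015)^t    t·PV
  1        92.50        91.1330        91.1330
  2        92.50        89.7862       179.5724
  3        92.50        88.4593       265.3780
  4        92.50        87.1520       348.6082
  5        67.50        62.6576       313.2879
  6        67.50        61.7316       370.3896
  7     1,067.50       961.8461     6,732.9227
  Σ                  1,442.7658     8,301.2917
P = 1,442.7658; Macaulay duration = 8,301.2917 / 1,442.7658 = 5.75373 years.
Modified duration = D_Mac / (1 + y) = 5.75373 / 1.015 = 5.66870 years.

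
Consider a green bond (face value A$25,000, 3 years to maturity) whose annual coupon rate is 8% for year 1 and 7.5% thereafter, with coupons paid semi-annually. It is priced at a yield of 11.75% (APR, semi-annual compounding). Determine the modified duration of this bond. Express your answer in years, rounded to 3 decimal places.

2.564 years

Periodic yield y = 0.05875. First find Macaulay duration:
  t   CF        PV=CF/(1+0.05875)^t    t·PV
  1     1,000.00       944.5100       944.5100
  2     1,000.00       892.0992     1,784.1984
  3       937.50       789.9344     2,369.8031
  4       937.50       746.1009     2,984.4037
  5       937.50       704.6998     3,523.4991
  6    25,937.50    18,414.8241   110,488.9444
  Σ                 22,492.1684   122,095.3588
P = 22,492.1684; Macaulay duration = 122,095.3588 / 22,492.1684 = 5.42835 half-year periods = 2.71417 years.
Modified duration = D_Mac / (1 + y) = 2.71417 / 1.05875 = 2.56357 years.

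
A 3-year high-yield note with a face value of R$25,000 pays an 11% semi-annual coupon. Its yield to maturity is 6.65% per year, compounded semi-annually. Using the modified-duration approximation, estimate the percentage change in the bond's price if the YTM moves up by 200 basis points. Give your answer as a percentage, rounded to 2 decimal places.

Periodic yield y = 0.03325. Modified duration first:
  t   CF        PV=CF/(1+0.03325)^t    t·PV
  1     1,375.00     1,330.7525     1,330.7525
  2     1,375.00     1,287.9288     2,575.8577
  3     1,375.00     1,246.4833     3,739.4498
  4     1,375.00     1,206.3714     4,825.4857
  5     1,375.00     1,167.5504     5,837.7519
  6    26,375.00    21,675.0438   130,050.2630
  Σ                 27,914.1302   148,359.5606
P = 27,914.1302; D_Mac = 5.31486 half-year periods = 2.65743 yrs; D_mod = 2.65743/(1+0.03325) = 2.57191 yrs.
ΔP/P ≈ -D_mod · Δy = -2.57191 × (+0.02) = -0.051438 = -5.1438%.

-5.14%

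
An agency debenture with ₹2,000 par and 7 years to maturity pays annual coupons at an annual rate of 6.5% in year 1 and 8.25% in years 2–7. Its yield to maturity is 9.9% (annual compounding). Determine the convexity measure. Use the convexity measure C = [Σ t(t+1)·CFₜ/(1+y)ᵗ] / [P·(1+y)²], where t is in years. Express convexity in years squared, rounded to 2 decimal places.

With y = 0.099:
  t   CF        PV=CF/(1+0.099)^t    t·PV        t(t+1)·PV
  1       130.00       118.2894       118.2894         236.5787
  2       165.00       136.6119       273.2238         819.6715
  3       165.00       124.3056       372.9169       1,491.6678
  4       165.00       113.1080       452.4318       2,262.1592
  5       165.00       102.9190       514.5949       3,087.5695
  6       165.00        93.6478       561.8871       3,933.2095
  7     2,165.00     1,118.0830     7,826.5812      62,612.6494
  Σ                  1,806.9647    10,119.9251      74,443.5055
P = 1,806.9647.
Convexity = Σ t(t+1)·PV / [P·(1+y)²] = 74,443.5055 / (1,806.9647 × 1.207801) = 34.11000.

34.11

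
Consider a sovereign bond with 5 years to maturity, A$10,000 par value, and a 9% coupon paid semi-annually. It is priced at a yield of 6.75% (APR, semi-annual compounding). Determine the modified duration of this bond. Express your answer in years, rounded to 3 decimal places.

Periodic yield y = 0.03375. First find Macaulay duration:
  t   CF        PV=CF/(1+0.03375)^t    t·PV
  1       450.00       435.3083       435.3083
  2       450.00       421.0963       842.1927
  3       450.00       407.3483     1,222.0450
  4       450.00       394.0492     1,576.1967
  5       450.00       381.1842     1,905.9210
  6       450.00       368.7393     2,212.4356
  7       450.00       356.7006     2,496.9043
  8       450.00       345.0550     2,760.4401
  9       450.00       333.7896     3,004.1065
  10   10,450.00     7,498.2698    74,982.6983
  Σ                 10,941.5407    91,438.2485
P = 10,941.5407; Macaulay duration = 91,438.2485 / 10,941.5407 = 8.35698 half-year periods = 4.17849 years.
Modified duration = D_Mac / (1 + y) = 4.17849 / 1.03375 = 4.04207 years.

4.042 years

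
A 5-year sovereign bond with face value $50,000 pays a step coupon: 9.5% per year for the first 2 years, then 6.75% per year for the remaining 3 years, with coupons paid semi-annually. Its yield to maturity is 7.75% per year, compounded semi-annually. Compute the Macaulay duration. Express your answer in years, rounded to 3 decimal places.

4.156 years

Periodic yield y = 0.03875. Discount each cash flow and weight by its period:
  t   CF        PV=CF/(1+0.03875)^t    t·PV
  1     2,375.00     2,286.4019     2,286.4019
  2     2,375.00     2,201.1090     4,402.2179
  3     2,375.00     2,118.9978     6,356.9934
  4     2,375.00     2,039.9497     8,159.7989
  5     1,687.50     1,395.3675     6,976.8374
  6     1,687.50     1,343.3141     8,059.8844
  7     1,687.50     1,293.2025     9,052.4173
  8     1,687.50     1,244.9603     9,959.6820
  9     1,687.50     1,198.5177    10,786.6593
  10   51,687.50    35,340.7009   353,407.0094
  Σ                 50,462.5213   419,447.9019
Price P = Σ PV = 50,462.5213.
Macaulay duration = Σ(t·PV) / P = 419,447.9019 / 50,462.5213 = 8.31207 half-year periods.
In years: 8.31207 / 2 = 4.15603 years.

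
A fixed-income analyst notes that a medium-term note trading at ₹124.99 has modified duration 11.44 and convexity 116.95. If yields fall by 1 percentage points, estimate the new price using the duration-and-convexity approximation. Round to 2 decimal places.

₹140.02

Duration effect: -D_mod·Δy = -11.44 × (-0.01) = +0.114400
Convexity effect: ½·C·(Δy)² = 0.5 × 116.95 × (-0.01)² = +0.0058475
ΔP/P ≈ +0.114400 + 0.0058475 = +0.1202475
New price ≈ 124.99 × (1 + 0.1202475) = 140.019735025.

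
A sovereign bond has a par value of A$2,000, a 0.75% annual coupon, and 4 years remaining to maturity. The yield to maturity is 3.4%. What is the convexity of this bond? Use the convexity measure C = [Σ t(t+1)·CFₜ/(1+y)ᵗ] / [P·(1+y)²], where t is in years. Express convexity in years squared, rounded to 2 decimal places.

With y = 0.034:
  t   CF        PV=CF/(1+0.034)^t    t·PV        t(t+1)·PV
  1        15.00        14.5068        14.5068          29.0135
  2        15.00        14.0298        28.0595          84.1785
  3        15.00        13.5684        40.7053         162.8212
  4     2,015.00     1,762.7588     7,051.0353      35,255.1763
  Σ                  1,804.8638     7,134.3068      35,531.1896
P = 1,804.8638.
Convexity = Σ t(t+1)·PV / [P·(1+y)²] = 35,531.1896 / (1,804.8638 × 1.069156) = 18.41299.

18.41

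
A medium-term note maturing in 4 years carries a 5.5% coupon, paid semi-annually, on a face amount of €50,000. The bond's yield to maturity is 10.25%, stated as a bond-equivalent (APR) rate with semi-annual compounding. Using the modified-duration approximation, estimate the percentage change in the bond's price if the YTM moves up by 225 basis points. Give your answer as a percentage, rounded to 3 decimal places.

-7.721%

Periodic yield y = 0.05125. Modified duration first:
  t   CF        PV=CF/(1+0.05125)^t    t·PV
  1     1,375.00     1,307.9667     1,307.9667
  2     1,375.00     1,244.2014     2,488.4028
  3     1,375.00     1,183.5447     3,550.6342
  4     1,375.00     1,125.8452     4,503.3806
  5     1,375.00     1,070.9585     5,354.7926
  6     1,375.00     1,018.7477     6,112.4863
  7     1,375.00       969.0822     6,783.5757
  8    51,375.00    34,443.2215   275,545.7719
  Σ                 42,363.5679   305,647.0108
P = 42,363.5679; D_Mac = 7.21486 half-year periods = 3.60743 yrs; D_mod = 3.60743/(1+0.05125) = 3.43156 yrs.
ΔP/P ≈ -D_mod · Δy = -3.43156 × (+0.0225) = -0.077210 = -7.7210%.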